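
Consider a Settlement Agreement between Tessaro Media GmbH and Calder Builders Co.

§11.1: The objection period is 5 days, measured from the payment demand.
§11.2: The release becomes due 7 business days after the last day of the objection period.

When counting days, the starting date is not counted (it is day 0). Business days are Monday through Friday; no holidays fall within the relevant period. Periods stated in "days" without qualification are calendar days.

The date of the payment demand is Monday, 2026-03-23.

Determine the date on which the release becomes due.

2026-04-07

The last day of the objection period: 5 calendar days after 2026-03-23 is 2026-03-28.
The date on which the release becomes due: counting 7 business days from Saturday, 2026-03-28 (Mar 30, Mar 31, Apr 1, Apr 2, Apr 3, Apr 6, Apr 7, skipping weekends) reaches Tuesday, 2026-04-07.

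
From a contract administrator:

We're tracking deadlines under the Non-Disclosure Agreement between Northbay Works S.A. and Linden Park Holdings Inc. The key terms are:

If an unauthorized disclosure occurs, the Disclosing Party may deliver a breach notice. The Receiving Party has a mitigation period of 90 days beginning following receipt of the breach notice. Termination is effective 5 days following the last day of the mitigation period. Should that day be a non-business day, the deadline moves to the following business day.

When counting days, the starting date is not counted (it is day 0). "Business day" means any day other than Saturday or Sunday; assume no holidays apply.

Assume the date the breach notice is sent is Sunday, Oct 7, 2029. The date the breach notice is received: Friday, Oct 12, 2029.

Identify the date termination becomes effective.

Jan 15, 2030

Adding 90 calendar days to Oct 12, 2029 gives Jan 10, 2030, which is the last day of the mitigation period.
The date termination becomes effective: 5 calendar days after Jan 10, 2030 is Jan 15, 2030. Jan 15, 2030 is a Tuesday, so no roll-forward applies.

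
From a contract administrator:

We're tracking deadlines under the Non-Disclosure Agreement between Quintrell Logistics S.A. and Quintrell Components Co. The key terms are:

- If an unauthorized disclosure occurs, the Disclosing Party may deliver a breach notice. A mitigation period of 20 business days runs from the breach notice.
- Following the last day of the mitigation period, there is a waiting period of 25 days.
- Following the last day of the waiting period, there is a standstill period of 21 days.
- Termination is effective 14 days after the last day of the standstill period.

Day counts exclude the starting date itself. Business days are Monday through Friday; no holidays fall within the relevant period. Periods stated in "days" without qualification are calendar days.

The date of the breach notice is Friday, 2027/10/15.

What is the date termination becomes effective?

2028/01/11

From Friday, 2027/10/15, 20 business days (Oct 18, Oct 19, Oct 20, Oct 21, …, Nov 10, Nov 11, Nov 12, skipping weekends) brings us to Friday, 2027/11/12, which is the last day of the mitigation period.
Adding 25 calendar days to 2027/11/12 gives 2027/12/07, which is the last day of the waiting period.
The last day of the standstill period: 2027/12/07 + 21 days = 2027/12/28.
Adding 14 calendar days to 2027/12/28 gives 2028/01/11, which is the date termination becomes effective.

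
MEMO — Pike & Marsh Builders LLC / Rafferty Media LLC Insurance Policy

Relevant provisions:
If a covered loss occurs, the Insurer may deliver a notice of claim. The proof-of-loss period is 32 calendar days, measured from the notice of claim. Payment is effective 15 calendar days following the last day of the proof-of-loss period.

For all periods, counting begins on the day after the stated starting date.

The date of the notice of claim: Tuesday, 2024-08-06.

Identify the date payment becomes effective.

2024-09-22

The last day of the proof-of-loss period: 2024-08-06 + 32 days = 2024-09-07.
The date payment becomes effective: 2024-09-07 + 15 days = 2024-09-22.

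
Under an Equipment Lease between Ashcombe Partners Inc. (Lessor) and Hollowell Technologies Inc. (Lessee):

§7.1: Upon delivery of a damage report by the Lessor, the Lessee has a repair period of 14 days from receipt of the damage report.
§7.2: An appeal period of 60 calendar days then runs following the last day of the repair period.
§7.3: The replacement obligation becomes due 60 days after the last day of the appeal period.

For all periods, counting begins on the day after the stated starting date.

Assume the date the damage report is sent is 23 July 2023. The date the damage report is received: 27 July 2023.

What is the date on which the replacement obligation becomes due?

The last day of the repair period: 27 July 2023 + 14 days = 10 August 2023.
The last day of the appeal period: 10 August 2023 + 60 days = 9 October 2023.
Adding 60 calendar days to 9 October 2023 gives 8 December 2023, which is the date on which the replacement obligation becomes due.

8 December 2023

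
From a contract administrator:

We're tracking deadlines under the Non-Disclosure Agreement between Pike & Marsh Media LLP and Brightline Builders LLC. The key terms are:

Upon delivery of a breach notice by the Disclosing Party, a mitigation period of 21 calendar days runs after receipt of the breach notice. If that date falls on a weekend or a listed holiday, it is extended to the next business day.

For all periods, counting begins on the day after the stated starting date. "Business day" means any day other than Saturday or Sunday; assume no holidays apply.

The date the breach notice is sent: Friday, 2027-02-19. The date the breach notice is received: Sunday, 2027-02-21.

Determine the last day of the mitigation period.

2027-03-15

Adding 21 calendar days to 2027-02-21 gives 2027-03-14, which is the last day of the mitigation period. That falls on a Sunday, so it rolls to the next business day, Monday, 2027-03-15.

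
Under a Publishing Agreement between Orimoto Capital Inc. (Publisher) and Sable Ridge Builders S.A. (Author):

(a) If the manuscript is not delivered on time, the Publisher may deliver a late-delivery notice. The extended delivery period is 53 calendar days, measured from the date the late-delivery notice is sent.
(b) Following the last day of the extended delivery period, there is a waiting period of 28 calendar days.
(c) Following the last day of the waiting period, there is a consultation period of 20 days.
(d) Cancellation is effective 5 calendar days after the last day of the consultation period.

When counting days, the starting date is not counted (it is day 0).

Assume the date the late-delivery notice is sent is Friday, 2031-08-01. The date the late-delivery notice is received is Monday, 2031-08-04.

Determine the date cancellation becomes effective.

The last day of the extended delivery period: 53 calendar days after 2031-08-01 is 2031-09-23.
Adding 28 calendar days to 2031-09-23 gives 2031-10-21, which is the last day of the waiting period.
Adding 20 calendar days to 2031-10-21 gives 2031-11-10, which is the last day of the consultation period.
The date cancellation becomes effective: 2031-11-10 + 5 days = 2031-11-15.

2031-11-15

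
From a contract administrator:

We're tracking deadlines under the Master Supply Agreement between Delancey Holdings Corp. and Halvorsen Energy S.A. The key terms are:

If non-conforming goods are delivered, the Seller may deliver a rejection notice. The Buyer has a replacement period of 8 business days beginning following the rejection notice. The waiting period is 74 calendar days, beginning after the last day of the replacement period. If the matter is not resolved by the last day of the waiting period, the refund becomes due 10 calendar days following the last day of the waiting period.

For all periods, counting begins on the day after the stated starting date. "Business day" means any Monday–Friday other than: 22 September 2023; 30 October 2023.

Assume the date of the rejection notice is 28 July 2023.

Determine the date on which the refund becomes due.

1 November 2023

The last day of the replacement period: 8 business days after Friday, 28 July 2023, skipping weekends — Jul 31, Aug 1, Aug 2, Aug 3, Aug 4, Aug 7, Aug 8, Aug 9 — lands on Wednesday, 9 August 2023.
The last day of the waiting period: 9 August 2023 + 74 days = 22 October 2023.
Adding 10 calendar days to 22 October 2023 gives 1 November 2023, which is the date on which the refund becomes due.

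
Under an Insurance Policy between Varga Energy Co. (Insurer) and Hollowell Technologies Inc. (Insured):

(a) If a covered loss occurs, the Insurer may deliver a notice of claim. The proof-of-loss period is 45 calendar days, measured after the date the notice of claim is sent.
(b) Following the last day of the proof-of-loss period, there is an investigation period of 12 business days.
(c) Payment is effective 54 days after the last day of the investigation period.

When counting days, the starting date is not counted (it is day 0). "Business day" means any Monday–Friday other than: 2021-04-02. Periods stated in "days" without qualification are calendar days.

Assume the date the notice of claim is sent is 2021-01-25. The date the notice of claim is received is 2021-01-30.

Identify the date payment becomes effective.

2021-05-22

The last day of the proof-of-loss period: 45 calendar days after 2021-01-25 is 2021-03-11.
From Thursday, 2021-03-11, 12 business days (Mar 12, Mar 15, Mar 16, Mar 17, …, Mar 25, Mar 26, Mar 29, skipping weekends) brings us to Monday, 2021-03-29, which is the last day of the investigation period.
Adding 54 calendar days to 2021-03-29 gives 2021-05-22, which is the date payment becomes effective.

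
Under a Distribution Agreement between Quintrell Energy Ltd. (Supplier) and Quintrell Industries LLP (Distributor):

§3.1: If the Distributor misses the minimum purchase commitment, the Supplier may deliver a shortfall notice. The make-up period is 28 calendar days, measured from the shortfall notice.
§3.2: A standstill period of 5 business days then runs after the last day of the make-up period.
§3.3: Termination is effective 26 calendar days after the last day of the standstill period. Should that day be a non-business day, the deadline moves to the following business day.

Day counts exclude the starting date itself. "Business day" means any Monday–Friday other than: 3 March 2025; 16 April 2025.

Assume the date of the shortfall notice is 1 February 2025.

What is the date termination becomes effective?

The last day of the make-up period: 1 February 2025 + 28 days = 1 March 2025.
From Saturday, 1 March 2025, 5 business days (Mar 4, Mar 5, Mar 6, Mar 7, Mar 10, skipping weekends and the listed holiday on Mar 3) brings us to Monday, 10 March 2025, which is the last day of the standstill period.
Adding 26 calendar days to 10 March 2025 gives 5 April 2025, which is the date termination becomes effective. That falls on a Saturday, so it rolls to the next business day, Monday, 7 April 2025.

7 April 2025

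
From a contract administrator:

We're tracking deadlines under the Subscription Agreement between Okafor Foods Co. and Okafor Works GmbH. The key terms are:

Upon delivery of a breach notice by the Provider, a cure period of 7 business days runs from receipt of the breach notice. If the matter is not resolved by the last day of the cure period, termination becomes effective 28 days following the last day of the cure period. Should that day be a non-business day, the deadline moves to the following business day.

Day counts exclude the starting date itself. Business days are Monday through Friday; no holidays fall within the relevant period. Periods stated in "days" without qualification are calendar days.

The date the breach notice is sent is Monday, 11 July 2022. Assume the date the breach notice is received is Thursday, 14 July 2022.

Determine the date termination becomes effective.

22 August 2022

From Thursday, 14 July 2022, 7 business days (Jul 15, Jul 18, Jul 19, Jul 20, Jul 21, Jul 22, Jul 25, skipping weekends) brings us to Monday, 25 July 2022, which is the last day of the cure period.
The date termination becomes effective: 28 calendar days after 25 July 2022 is 22 August 2022. 22 August 2022 is a Monday, so no roll-forward applies.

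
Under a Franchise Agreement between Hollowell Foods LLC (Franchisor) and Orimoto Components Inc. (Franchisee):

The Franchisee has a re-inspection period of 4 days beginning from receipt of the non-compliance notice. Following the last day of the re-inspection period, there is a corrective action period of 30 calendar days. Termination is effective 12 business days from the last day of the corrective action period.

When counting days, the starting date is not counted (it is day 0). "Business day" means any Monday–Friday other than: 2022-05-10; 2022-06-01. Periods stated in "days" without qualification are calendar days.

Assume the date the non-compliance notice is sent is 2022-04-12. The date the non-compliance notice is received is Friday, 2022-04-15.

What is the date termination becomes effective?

2022-06-07

The last day of the re-inspection period: 4 calendar days after 2022-04-15 is 2022-04-19.
The last day of the corrective action period: 2022-04-19 + 30 days = 2022-05-19.
From Thursday, 2022-05-19, 12 business days (May 20, May 23, May 24, May 25, …, Jun 3, Jun 6, Jun 7, skipping weekends and the listed holiday on Jun 1) brings us to Tuesday, 2022-06-07, which is the date termination becomes effective.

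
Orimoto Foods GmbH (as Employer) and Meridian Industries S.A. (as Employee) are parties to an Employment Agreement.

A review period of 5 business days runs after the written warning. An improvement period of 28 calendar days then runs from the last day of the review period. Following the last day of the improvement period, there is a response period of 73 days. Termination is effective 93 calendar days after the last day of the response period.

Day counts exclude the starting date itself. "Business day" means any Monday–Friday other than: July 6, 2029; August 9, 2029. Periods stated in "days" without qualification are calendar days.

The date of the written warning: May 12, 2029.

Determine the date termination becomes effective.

The last day of the review period: 5 business days after Saturday, May 12, 2029, skipping weekends — May 14, May 15, May 16, May 17, May 18 — lands on Friday, May 18, 2029.
The last day of the improvement period: May 18, 2029 + 28 days = June 15, 2029.
The last day of the response period: June 15, 2029 + 73 days = August 27, 2029.
The date termination becomes effective: 93 calendar days after August 27, 2029 is November 28, 2029.

November 28, 2029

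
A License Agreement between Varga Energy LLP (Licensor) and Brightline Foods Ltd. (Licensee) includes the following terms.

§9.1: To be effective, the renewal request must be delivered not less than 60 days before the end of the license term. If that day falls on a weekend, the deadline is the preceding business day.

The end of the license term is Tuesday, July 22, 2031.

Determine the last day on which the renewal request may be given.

Counting back 60 calendar days from July 22, 2031 gives May 23, 2031. That is a Friday, so no adjustment is needed.

May 23, 2031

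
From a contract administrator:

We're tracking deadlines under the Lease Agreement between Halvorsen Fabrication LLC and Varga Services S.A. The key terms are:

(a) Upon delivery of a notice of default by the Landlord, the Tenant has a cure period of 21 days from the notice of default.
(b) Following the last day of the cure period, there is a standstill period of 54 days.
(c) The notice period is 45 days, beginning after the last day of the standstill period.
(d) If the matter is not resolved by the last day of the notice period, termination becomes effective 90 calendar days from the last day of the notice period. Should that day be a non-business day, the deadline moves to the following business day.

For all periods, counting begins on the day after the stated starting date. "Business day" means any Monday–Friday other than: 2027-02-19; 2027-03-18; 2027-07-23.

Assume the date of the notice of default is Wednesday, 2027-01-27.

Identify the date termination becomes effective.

2027-08-25

The last day of the cure period: 2027-01-27 + 21 days = 2027-02-17.
The last day of the standstill period: 54 calendar days after 2027-02-17 is 2027-04-12.
The last day of the notice period: 45 calendar days after 2027-04-12 is 2027-05-27.
The date termination becomes effective: 2027-05-27 + 90 days = 2027-08-25. 2027-08-25 is a Wednesday and is not a listed holiday, so no roll-forward applies.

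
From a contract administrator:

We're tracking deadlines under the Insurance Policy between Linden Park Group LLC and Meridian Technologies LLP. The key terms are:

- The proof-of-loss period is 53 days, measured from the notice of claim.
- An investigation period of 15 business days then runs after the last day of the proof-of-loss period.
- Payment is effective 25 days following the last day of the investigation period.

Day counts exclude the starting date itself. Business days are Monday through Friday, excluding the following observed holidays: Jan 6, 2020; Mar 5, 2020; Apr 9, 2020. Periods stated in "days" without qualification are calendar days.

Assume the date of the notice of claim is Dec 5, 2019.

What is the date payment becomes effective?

Mar 13, 2020

The last day of the proof-of-loss period: Dec 5, 2019 + 53 days = Jan 27, 2020.
The last day of the investigation period: counting 15 business days from Monday, Jan 27, 2020 (Jan 28, Jan 29, Jan 30, Jan 31, …, Feb 13, Feb 14, Feb 17, skipping weekends) reaches Monday, Feb 17, 2020.
Adding 25 calendar days to Feb 17, 2020 gives Mar 13, 2020, which is the date payment becomes effective.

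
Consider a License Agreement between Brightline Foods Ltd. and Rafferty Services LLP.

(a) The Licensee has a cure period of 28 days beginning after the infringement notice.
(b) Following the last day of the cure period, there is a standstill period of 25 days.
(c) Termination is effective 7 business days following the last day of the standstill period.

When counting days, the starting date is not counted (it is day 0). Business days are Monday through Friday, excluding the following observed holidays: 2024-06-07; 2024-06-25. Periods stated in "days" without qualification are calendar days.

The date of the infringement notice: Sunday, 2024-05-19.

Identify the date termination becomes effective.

The last day of the cure period: 28 calendar days after 2024-05-19 is 2024-06-16.
The last day of the standstill period: 2024-06-16 + 25 days = 2024-07-11.
From Thursday, 2024-07-11, 7 business days (Jul 12, Jul 15, Jul 16, Jul 17, Jul 18, Jul 19, Jul 22, skipping weekends) brings us to Monday, 2024-07-22, which is the date termination becomes effective.

2024-07-22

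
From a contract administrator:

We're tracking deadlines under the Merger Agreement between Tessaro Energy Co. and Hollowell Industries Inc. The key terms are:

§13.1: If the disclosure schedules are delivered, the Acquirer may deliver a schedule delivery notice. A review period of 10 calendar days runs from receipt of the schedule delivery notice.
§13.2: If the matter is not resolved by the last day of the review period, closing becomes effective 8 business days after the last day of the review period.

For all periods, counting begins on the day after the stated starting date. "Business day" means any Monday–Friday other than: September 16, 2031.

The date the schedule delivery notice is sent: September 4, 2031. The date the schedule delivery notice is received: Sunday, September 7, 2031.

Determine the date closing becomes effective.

September 29, 2031

The last day of the review period: 10 calendar days after September 7, 2031 is September 17, 2031.
The date closing becomes effective: counting 8 business days from Wednesday, September 17, 2031 (Sep 18, Sep 19, Sep 22, Sep 23, Sep 24, Sep 25, Sep 26, Sep 29, skipping weekends) reaches Monday, September 29, 2031.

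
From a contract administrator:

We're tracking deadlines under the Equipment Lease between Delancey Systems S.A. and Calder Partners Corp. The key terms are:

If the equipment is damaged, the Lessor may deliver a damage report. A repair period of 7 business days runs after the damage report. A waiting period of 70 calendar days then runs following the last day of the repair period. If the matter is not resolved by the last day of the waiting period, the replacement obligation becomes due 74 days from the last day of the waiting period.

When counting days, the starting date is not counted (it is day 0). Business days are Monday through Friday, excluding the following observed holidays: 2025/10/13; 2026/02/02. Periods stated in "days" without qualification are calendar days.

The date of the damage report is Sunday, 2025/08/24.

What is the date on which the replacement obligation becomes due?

The last day of the repair period: counting 7 business days from Sunday, 2025/08/24 (Aug 25, Aug 26, Aug 27, Aug 28, Aug 29, Sep 1, Sep 2, skipping weekends) reaches Tuesday, 2025/09/02.
Adding 70 calendar days to 2025/09/02 gives 2025/11/11, which is the last day of the waiting period.
Adding 74 calendar days to 2025/11/11 gives 2026/01/24, which is the date on which the replacement obligation becomes due.

2026/01/24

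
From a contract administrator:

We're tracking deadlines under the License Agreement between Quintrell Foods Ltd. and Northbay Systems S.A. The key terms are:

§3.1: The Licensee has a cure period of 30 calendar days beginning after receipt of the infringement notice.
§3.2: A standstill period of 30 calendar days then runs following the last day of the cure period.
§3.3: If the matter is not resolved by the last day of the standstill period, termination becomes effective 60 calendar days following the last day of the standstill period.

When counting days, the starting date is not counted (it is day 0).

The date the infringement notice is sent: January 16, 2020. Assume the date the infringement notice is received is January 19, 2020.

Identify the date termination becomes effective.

The last day of the cure period: 30 calendar days after January 19, 2020 is February 18, 2020.
Adding 30 calendar days to February 18, 2020 gives March 19, 2020, which is the last day of the standstill period.
The date termination becomes effective: March 19, 2020 + 60 days = May 18, 2020.

May 18, 2020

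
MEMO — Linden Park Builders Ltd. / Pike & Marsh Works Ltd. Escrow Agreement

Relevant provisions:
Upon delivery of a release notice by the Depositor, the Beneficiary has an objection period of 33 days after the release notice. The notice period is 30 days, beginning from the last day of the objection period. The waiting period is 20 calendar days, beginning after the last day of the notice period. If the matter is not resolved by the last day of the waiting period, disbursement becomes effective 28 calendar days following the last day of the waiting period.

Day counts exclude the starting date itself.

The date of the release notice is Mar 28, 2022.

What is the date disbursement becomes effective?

Jul 17, 2022

The last day of the objection period: 33 calendar days after Mar 28, 2022 is Apr 30, 2022.
The last day of the notice period: Apr 30, 2022 + 30 days = May 30, 2022.
The last day of the waiting period: May 30, 2022 + 20 days = Jun 19, 2022.
The date disbursement becomes effective: Jun 19, 2022 + 28 days = Jul 17, 2022.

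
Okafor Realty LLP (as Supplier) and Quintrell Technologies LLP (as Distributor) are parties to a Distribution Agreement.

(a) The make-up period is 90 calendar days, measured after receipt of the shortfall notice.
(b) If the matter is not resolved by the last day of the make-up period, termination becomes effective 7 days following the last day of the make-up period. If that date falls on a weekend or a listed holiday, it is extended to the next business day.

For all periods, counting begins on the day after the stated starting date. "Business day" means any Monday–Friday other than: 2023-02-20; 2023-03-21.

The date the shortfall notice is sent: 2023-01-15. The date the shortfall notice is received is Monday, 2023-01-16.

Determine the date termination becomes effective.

2023-04-24

Adding 90 calendar days to 2023-01-16 gives 2023-04-16, which is the last day of the make-up period.
The date termination becomes effective: 7 calendar days after 2023-04-16 is 2023-04-23. That falls on a Sunday, so it rolls to the next business day, Monday, 2023-04-24.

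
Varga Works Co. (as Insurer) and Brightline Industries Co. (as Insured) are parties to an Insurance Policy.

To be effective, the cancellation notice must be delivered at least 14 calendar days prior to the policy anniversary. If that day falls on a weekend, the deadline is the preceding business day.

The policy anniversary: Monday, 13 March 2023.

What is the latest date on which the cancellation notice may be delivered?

Counting back 14 calendar days from 13 March 2023 gives 27 February 2023. That is a Monday, so no adjustment is needed.

27 February 2023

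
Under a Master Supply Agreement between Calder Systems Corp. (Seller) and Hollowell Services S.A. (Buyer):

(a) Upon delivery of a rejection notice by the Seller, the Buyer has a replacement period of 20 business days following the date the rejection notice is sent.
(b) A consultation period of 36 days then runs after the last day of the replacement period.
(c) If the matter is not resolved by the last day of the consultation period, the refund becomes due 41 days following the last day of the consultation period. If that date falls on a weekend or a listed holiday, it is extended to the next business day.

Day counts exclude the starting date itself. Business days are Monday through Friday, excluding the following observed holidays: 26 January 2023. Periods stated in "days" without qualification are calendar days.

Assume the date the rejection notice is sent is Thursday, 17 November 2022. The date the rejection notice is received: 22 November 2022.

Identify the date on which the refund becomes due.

From Thursday, 17 November 2022, 20 business days (Nov 18, Nov 21, Nov 22, Nov 23, …, Dec 13, Dec 14, Dec 15, skipping weekends) brings us to Thursday, 15 December 2022, which is the last day of the replacement period.
Adding 36 calendar days to 15 December 2022 gives 20 January 2023, which is the last day of the consultation period.
Adding 41 calendar days to 20 January 2023 gives 2 March 2023, which is the date on which the refund becomes due. 2 March 2023 is a Thursday and is not a listed holiday, so no roll-forward applies.

2 March 2023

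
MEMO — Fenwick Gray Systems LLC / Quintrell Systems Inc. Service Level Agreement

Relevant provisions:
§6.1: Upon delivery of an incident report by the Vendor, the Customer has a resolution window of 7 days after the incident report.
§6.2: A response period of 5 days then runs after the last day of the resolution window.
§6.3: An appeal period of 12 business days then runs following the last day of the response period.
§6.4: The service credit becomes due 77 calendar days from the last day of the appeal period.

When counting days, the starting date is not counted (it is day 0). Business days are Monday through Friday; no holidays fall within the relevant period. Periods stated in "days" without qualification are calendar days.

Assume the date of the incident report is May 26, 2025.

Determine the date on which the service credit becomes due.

Adding 7 calendar days to May 26, 2025 gives Jun 2, 2025, which is the last day of the resolution window.
The last day of the response period: 5 calendar days after Jun 2, 2025 is Jun 7, 2025.
The last day of the appeal period: 12 business days after Saturday, Jun 7, 2025, skipping weekends — Jun 9, Jun 10, Jun 11, Jun 12, …, Jun 20, Jun 23, Jun 24 — lands on Tuesday, Jun 24, 2025.
The date on which the service credit becomes due: Jun 24, 2025 + 77 days = Sep 9, 2025.

Sep 9, 2025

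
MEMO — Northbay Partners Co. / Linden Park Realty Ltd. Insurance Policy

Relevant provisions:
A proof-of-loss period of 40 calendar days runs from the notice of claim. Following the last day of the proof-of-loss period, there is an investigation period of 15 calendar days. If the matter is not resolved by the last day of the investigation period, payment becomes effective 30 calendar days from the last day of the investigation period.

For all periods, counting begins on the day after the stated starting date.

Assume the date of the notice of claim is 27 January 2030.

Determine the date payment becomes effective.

22 April 2030

Adding 40 calendar days to 27 January 2030 gives 8 March 2030, which is the last day of the proof-of-loss period.
The last day of the investigation period: 15 calendar days after 8 March 2030 is 23 March 2030.
The date payment becomes effective: 30 calendar days after 23 March 2030 is 22 April 2030.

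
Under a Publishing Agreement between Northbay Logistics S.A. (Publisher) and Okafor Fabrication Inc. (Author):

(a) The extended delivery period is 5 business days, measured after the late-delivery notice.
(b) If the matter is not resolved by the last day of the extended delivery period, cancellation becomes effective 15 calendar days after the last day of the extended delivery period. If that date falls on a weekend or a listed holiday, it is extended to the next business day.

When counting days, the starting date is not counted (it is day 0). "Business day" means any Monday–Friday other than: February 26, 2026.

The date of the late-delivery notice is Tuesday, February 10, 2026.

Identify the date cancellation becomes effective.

The last day of the extended delivery period: 5 business days after Tuesday, February 10, 2026, skipping weekends — Feb 11, Feb 12, Feb 13, Feb 16, Feb 17 — lands on Tuesday, February 17, 2026.
Adding 15 calendar days to February 17, 2026 gives March 4, 2026, which is the date cancellation becomes effective. March 4, 2026 is a Wednesday and is not a listed holiday, so no roll-forward applies.

March 4, 2026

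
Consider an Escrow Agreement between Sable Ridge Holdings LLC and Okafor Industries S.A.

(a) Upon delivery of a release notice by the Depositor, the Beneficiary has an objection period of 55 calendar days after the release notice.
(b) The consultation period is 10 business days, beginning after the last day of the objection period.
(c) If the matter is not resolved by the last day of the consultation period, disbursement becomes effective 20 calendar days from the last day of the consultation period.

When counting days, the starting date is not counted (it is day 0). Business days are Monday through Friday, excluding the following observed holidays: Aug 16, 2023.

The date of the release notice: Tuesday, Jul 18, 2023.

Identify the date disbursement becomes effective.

Oct 15, 2023

The last day of the objection period: 55 calendar days after Jul 18, 2023 is Sep 11, 2023.
The last day of the consultation period: 10 business days after Monday, Sep 11, 2023, skipping weekends — Sep 12, Sep 13, Sep 14, Sep 15, Sep 18, Sep 19, Sep 20, Sep 21, Sep 22, Sep 25 — lands on Monday, Sep 25, 2023.
The date disbursement becomes effective: 20 calendar days after Sep 25, 2023 is Oct 15, 2023.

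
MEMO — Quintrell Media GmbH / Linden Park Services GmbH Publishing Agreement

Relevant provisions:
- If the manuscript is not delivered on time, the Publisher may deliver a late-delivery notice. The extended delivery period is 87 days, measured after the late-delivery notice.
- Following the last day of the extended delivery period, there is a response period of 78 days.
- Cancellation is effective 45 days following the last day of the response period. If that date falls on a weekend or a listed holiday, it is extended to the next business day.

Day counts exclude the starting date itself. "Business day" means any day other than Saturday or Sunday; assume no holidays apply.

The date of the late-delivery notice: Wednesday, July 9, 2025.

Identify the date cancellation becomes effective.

Adding 87 calendar days to July 9, 2025 gives October 4, 2025, which is the last day of the extended delivery period.
Adding 78 calendar days to October 4, 2025 gives December 21, 2025, which is the last day of the response period.
The date cancellation becomes effective: December 21, 2025 + 45 days = February 4, 2026. February 4, 2026 is a Wednesday, so no roll-forward applies.

February 4, 2026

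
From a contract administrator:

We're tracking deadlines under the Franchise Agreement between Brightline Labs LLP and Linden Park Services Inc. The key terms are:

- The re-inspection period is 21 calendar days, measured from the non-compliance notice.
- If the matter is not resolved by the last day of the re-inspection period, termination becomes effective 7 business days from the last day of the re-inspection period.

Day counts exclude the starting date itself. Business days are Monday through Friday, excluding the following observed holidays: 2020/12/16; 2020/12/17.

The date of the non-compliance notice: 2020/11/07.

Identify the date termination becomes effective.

The last day of the re-inspection period: 2020/11/07 + 21 days = 2020/11/28.
The date termination becomes effective: counting 7 business days from Saturday, 2020/11/28 (Nov 30, Dec 1, Dec 2, Dec 3, Dec 4, Dec 7, Dec 8, skipping weekends) reaches Tuesday, 2020/12/08.

2020/12/08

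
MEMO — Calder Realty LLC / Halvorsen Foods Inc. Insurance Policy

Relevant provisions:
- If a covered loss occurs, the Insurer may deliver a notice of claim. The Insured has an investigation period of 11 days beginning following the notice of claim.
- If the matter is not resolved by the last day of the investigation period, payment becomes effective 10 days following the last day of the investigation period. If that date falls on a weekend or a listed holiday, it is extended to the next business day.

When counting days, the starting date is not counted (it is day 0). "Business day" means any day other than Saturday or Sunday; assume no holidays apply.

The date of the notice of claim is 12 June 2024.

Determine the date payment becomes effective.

Adding 11 calendar days to 12 June 2024 gives 23 June 2024, which is the last day of the investigation period.
Adding 10 calendar days to 23 June 2024 gives 3 July 2024, which is the date payment becomes effective. 3 July 2024 is a Wednesday, so no roll-forward applies.

3 July 2024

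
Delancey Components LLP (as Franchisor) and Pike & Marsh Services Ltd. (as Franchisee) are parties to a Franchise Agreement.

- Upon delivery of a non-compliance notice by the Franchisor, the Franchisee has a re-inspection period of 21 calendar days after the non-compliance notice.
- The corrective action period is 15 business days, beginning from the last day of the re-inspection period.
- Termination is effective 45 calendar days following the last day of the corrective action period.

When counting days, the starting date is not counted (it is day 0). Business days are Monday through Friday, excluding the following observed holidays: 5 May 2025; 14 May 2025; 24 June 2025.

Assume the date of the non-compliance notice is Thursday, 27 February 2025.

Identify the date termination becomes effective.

Adding 21 calendar days to 27 February 2025 gives 20 March 2025, which is the last day of the re-inspection period.
The last day of the corrective action period: counting 15 business days from Thursday, 20 March 2025 (Mar 21, Mar 24, Mar 25, Mar 26, …, Apr 8, Apr 9, Apr 10, skipping weekends) reaches Thursday, 10 April 2025.
Adding 45 calendar days to 10 April 2025 gives 25 May 2025, which is the date termination becomes effective.

25 May 2025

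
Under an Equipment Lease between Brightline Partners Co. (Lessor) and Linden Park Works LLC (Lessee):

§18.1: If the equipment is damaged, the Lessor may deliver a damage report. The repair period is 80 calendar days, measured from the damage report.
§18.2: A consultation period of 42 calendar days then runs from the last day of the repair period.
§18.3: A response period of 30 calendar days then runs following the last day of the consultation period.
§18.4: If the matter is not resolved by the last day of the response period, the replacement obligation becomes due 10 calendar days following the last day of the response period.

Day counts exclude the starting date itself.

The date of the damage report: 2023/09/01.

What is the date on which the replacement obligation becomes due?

The last day of the repair period: 2023/09/01 + 80 days = 2023/11/20.
Adding 42 calendar days to 2023/11/20 gives 2024/01/01, which is the last day of the consultation period.
The last day of the response period: 30 calendar days after 2024/01/01 is 2024/01/31.
Adding 10 calendar days to 2024/01/31 gives 2024/02/10, which is the date on which the replacement obligation becomes due.

2024/02/10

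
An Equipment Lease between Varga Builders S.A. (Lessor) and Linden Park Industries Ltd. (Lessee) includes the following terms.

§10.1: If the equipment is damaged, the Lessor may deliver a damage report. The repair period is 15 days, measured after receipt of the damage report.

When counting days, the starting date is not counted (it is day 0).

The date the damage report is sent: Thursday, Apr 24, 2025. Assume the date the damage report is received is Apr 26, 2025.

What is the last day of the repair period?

May 11, 2025

The last day of the repair period: Apr 26, 2025 + 15 days = May 11, 2025.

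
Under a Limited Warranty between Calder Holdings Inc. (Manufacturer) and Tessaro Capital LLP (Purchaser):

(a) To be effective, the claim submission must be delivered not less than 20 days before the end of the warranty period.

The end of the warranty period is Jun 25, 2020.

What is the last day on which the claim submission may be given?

Counting back 20 calendar days from Jun 25, 2020 gives Jun 5, 2020.

Jun 5, 2020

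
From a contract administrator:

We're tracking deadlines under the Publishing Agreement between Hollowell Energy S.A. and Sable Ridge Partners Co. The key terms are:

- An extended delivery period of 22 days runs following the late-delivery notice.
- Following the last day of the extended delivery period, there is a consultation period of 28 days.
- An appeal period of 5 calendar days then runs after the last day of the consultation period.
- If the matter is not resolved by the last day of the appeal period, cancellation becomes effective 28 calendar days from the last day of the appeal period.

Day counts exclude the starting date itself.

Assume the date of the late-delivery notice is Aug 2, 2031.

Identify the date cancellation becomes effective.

The last day of the extended delivery period: Aug 2, 2031 + 22 days = Aug 24, 2031.
Adding 28 calendar days to Aug 24, 2031 gives Sep 21, 2031, which is the last day of the consultation period.
Adding 5 calendar days to Sep 21, 2031 gives Sep 26, 2031, which is the last day of the appeal period.
The date cancellation becomes effective: Sep 26, 2031 + 28 days = Oct 24, 2031.

Oct 24, 2031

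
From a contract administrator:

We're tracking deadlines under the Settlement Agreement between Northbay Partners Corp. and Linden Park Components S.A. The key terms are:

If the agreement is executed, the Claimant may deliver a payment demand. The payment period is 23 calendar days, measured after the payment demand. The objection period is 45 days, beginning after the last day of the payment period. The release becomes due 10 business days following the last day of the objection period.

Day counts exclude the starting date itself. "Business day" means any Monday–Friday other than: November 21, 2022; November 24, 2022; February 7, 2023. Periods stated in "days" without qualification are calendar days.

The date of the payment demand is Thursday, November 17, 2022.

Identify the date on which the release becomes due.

February 8, 2023

Adding 23 calendar days to November 17, 2022 gives December 10, 2022, which is the last day of the payment period.
Adding 45 calendar days to December 10, 2022 gives January 24, 2023, which is the last day of the objection period.
The date on which the release becomes due: 10 business days after Tuesday, January 24, 2023, skipping weekends and the listed holiday on Feb 7 — Jan 25, Jan 26, Jan 27, Jan 30, Jan 31, Feb 1, Feb 2, Feb 3, Feb 6, Feb 8 — lands on Wednesday, February 8, 2023.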